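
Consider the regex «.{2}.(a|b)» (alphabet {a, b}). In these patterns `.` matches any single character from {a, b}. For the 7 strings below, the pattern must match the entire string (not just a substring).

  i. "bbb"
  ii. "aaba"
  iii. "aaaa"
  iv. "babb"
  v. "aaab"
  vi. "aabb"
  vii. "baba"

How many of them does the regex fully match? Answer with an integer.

i → no match
ii → match
iii → match
iv → match
v → match
vi → match
vii → match
Total matched: 6

6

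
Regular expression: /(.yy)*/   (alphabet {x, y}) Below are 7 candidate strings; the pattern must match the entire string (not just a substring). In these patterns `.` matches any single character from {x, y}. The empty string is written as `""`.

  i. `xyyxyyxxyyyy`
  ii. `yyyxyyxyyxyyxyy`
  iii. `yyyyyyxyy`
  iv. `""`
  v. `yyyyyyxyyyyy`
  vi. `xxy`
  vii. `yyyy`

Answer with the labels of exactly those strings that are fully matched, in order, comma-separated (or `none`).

ii, iii, iv, v

i → no match
ii → match
iii → match
iv → match
v → match
vi → no match
vii → no match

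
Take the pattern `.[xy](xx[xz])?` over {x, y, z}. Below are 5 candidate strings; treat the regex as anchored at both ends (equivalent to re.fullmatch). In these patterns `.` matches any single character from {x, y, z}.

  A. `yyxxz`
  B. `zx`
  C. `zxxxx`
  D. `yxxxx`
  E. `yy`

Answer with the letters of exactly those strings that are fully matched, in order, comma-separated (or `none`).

A → match
B → match
C → match
D → match
E → match

A, B, C, D, E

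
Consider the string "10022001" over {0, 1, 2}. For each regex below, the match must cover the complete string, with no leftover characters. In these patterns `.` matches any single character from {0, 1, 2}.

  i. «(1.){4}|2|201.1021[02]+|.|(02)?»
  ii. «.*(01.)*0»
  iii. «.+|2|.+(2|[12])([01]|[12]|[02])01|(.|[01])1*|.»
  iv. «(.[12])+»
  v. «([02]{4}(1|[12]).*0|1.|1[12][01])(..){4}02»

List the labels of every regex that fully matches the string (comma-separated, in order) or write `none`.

i → no match
ii → no match — must end with "0"
iii → match
iv → no match
v → no match — must end with "02"

iii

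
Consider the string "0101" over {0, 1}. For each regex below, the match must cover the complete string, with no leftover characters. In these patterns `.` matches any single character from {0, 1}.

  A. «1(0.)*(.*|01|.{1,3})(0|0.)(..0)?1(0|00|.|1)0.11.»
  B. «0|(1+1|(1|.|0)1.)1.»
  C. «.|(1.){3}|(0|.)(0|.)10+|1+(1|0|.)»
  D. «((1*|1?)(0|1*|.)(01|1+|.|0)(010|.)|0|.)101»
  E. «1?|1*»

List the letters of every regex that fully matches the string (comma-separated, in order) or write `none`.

D

A → no match — must start with "1"
B → no match
C → no match
D → match
E → no match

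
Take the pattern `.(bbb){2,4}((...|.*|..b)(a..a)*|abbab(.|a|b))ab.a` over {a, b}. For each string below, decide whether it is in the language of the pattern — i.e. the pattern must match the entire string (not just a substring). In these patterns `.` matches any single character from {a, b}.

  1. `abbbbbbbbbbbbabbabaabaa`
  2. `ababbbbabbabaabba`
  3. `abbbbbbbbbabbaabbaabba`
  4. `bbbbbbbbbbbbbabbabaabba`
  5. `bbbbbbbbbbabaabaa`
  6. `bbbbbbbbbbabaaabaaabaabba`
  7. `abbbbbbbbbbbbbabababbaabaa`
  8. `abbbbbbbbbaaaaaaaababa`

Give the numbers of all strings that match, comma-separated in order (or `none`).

1 → match
2 → no match
3 → match
4 → match
5 → match
6 → match
7 → match
8 → no match

1, 3, 4, 5, 6, 7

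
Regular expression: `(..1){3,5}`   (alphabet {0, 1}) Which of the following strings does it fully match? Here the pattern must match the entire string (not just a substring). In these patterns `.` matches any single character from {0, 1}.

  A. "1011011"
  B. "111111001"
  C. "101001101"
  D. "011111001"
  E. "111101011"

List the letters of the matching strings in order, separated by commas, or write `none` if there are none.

A → no match
B → match
C → match
D → match
E → match

B, C, D, E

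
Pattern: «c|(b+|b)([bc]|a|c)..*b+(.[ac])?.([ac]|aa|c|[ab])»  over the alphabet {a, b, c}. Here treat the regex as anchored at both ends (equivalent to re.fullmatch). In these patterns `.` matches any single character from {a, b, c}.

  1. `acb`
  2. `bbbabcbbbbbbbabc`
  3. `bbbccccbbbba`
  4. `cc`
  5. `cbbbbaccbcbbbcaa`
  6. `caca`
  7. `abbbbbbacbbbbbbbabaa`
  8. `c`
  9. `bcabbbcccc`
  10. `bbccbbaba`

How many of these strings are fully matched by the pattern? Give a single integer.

5

1. `acb` → no match
2 → match
3. `bbbccccbbbba` → match
4. `cc` → no match
5 → no match
6. `caca` → no match
7 → no match
8. `c` → match
9. `bcabbbcccc` → match
10. `bbccbbaba` → match
Total matched: 5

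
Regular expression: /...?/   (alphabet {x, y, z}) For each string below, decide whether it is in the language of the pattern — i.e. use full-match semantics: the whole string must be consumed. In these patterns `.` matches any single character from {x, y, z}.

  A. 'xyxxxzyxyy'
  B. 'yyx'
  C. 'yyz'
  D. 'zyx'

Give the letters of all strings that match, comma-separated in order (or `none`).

A. 'xyxxxzyxyy' → no match
B. 'yyx' → match
C. 'yyz' → match
D. 'zyx' → match

B, C, D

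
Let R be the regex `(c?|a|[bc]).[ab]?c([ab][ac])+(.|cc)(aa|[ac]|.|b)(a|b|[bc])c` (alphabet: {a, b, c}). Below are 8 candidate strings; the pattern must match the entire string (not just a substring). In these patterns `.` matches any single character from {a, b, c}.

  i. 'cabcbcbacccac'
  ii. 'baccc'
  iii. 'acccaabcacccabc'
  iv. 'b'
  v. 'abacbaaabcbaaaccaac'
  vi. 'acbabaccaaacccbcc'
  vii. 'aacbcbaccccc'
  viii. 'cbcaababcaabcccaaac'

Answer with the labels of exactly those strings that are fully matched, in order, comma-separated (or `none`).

i → match
ii → no match
iii → no match
iv → no match — must end with 'c'
v → match
vi → no match
vii → match
viii → match

i, v, vii, viii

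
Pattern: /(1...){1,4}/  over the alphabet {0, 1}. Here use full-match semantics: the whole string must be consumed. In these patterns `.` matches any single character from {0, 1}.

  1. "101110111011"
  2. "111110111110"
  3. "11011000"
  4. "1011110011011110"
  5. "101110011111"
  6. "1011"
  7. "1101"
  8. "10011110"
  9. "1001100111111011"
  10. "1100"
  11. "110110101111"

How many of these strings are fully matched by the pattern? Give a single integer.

11

1. "101110111011" → match
2. "111110111110" → match
3. "11011000" → match
4 → match
5. "101110011111" → match
6. "1011" → match
7. "1101" → match
8. "10011110" → match
9 → match
10. "1100" → match
11. "110110101111" → match
Total matched: 11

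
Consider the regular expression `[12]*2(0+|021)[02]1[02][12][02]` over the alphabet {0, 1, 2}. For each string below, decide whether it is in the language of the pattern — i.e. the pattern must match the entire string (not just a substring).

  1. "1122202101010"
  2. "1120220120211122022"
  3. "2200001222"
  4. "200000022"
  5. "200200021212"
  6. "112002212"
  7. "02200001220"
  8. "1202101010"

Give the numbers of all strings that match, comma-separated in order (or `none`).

1, 3, 8

1 → match
2 → no match
3 → match
4 → no match
5 → no match
6 → no match
7 → no match
8 → match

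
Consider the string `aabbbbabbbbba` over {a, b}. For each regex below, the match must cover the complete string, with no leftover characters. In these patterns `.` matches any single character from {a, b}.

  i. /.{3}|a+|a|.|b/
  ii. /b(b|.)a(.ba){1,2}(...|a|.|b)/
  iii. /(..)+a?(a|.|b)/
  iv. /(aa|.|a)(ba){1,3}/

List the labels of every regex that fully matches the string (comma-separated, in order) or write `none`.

i → no match
ii → no match — must start with `b`
iii → match
iv → no match

iii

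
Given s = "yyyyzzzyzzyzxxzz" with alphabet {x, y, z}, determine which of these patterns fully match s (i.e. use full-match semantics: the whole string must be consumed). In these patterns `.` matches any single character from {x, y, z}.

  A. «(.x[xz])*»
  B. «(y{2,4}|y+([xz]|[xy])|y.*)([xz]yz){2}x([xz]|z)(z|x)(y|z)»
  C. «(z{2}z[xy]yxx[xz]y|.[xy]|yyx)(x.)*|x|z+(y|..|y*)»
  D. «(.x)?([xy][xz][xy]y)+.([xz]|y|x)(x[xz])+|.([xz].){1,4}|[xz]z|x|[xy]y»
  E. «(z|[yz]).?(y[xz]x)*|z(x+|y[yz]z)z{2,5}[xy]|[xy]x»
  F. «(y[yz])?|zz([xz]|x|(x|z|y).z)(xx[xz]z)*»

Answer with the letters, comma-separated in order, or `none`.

B

A → no match
B → match
C → no match
D → no match
E → no match
F → no match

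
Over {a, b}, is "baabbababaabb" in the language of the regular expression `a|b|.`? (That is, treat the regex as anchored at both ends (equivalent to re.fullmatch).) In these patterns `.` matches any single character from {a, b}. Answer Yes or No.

No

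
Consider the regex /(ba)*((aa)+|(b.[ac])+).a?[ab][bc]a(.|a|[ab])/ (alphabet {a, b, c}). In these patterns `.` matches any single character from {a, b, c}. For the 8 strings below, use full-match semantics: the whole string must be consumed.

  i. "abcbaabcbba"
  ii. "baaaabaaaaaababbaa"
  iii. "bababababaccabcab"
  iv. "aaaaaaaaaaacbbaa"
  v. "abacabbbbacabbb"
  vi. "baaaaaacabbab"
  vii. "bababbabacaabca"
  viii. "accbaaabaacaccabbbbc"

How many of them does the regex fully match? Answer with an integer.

1

i → no match
ii → no match
iii → match
iv → no match
v → no match
vi → no match
vii → no match
viii → no match
Total matched: 1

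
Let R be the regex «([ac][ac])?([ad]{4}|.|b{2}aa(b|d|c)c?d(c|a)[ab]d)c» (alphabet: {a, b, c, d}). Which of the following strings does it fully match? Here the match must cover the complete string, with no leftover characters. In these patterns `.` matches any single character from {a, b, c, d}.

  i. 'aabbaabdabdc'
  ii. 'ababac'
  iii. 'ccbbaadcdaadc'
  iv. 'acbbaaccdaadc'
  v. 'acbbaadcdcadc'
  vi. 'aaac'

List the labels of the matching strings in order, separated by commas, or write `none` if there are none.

i → match
ii → no match
iii → match
iv → match
v → match
vi → match

i, iii, iv, v, vi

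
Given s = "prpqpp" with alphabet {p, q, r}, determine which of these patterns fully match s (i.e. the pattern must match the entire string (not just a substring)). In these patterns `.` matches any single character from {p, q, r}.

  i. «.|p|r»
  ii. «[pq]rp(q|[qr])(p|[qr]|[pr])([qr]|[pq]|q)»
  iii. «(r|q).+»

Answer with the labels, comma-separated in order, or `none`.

ii

i → no match
ii → match
iii → no match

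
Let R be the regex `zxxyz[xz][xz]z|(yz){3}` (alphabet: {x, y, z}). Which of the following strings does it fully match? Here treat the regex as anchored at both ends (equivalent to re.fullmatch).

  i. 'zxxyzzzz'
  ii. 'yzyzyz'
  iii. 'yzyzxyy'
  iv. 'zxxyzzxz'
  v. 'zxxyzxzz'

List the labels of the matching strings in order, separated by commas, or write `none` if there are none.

i, ii, iv, v

i. 'zxxyzzzz' → match
ii. 'yzyzyz' → match
iii. 'yzyzxyy' → no match
iv. 'zxxyzzxz' → match
v. 'zxxyzxzz' → match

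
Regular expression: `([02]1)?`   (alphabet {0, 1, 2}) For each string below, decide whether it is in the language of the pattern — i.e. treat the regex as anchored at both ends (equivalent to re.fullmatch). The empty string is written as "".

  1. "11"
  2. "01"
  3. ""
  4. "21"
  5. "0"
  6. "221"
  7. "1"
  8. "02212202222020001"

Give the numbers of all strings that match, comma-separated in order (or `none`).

1. "11" → no match
2. "01" → match
3. "" → match
4. "21" → match
5. "0" → no match
6. "221" → no match
7. "1" → no match
8 → no match

2, 3, 4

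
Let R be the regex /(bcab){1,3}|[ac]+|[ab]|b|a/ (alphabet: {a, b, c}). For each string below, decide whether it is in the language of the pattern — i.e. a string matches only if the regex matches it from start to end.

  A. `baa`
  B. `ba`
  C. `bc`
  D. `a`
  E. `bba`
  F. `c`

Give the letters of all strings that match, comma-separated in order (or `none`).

A → no match
B → no match
C → no match
D → match
E → no match
F → match

D, F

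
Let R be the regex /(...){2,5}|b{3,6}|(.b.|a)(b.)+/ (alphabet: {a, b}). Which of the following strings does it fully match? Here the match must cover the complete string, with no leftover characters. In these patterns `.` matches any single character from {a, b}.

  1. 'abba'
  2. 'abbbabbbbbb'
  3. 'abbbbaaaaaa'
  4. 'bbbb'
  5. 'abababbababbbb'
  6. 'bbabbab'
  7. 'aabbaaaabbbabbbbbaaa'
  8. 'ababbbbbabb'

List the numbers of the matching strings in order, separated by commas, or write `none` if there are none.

2, 4, 8

1. 'abba' → no match
2. 'abbbabbbbbb' → match
3. 'abbbbaaaaaa' → no match
4. 'bbbb' → match
5 → no match
6. 'bbabbab' → no match
7 → no match
8. 'ababbbbbabb' → match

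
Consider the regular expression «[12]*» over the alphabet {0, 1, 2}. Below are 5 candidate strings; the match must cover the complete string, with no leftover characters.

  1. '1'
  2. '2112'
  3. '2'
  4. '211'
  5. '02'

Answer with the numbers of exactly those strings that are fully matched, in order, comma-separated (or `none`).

1. '1' → match
2. '2112' → match
3. '2' → match
4. '211' → match
5. '02' → no match

1, 2, 3, 4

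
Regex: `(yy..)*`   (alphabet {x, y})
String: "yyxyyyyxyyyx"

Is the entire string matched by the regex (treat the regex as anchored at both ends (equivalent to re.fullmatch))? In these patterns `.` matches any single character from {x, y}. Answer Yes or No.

Yes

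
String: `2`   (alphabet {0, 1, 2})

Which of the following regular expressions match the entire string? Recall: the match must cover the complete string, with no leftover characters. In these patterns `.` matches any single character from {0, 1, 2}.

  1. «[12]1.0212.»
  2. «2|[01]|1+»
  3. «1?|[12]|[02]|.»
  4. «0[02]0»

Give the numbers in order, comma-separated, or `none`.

1 → no match
2 → match
3 → match
4 → no match — must start with `0`

2, 3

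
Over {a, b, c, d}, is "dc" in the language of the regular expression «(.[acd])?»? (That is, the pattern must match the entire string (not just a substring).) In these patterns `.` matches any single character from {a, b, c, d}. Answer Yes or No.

Yes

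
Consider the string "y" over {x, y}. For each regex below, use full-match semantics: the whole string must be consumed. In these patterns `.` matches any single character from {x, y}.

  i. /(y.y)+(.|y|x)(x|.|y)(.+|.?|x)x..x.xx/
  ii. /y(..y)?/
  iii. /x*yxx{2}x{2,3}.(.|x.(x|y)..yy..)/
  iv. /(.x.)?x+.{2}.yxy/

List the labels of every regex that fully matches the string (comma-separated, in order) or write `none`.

ii

i → no match — must end with "xx"
ii → match
iii → no match
iv → no match — must end with "yxy"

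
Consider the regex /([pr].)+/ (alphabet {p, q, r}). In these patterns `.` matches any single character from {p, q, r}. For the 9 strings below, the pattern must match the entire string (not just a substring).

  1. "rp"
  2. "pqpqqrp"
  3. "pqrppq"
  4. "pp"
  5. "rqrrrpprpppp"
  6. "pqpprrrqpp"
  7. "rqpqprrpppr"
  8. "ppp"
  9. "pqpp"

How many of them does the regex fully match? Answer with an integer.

1 → match
2 → no match
3 → match
4 → match
5 → match
6 → match
7 → no match
8 → no match
9 → match
Total matched: 6

6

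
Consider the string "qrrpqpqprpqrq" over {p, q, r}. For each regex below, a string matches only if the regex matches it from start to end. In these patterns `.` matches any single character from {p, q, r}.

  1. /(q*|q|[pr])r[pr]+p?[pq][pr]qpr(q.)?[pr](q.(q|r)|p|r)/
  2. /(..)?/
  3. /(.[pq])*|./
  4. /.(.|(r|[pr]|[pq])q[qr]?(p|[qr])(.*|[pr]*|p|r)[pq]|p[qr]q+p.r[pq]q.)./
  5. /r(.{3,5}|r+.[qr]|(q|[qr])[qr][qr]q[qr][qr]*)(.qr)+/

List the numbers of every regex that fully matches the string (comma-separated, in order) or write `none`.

1

1 → match
2 → no match
3 → no match
4 → no match
5 → no match — must start with "r"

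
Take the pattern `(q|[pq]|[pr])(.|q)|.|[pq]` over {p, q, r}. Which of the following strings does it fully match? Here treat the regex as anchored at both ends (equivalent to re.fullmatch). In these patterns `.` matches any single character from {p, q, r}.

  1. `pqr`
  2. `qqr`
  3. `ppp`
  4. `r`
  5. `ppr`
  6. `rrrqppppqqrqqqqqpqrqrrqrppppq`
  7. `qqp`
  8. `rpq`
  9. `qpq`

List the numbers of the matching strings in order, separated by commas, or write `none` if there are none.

4

1. `pqr` → no match
2. `qqr` → no match
3. `ppp` → no match
4. `r` → match
5. `ppr` → no match
6 → no match
7. `qqp` → no match
8. `rpq` → no match
9. `qpq` → no match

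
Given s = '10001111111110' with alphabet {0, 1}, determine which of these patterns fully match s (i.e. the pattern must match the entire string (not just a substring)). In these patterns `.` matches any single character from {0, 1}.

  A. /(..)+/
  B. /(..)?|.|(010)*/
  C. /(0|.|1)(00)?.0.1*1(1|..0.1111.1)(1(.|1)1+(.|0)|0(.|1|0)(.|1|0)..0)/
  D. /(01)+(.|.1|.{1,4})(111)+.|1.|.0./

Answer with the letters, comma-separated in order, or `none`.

A, C

A → match
B → no match
C → match
D → no match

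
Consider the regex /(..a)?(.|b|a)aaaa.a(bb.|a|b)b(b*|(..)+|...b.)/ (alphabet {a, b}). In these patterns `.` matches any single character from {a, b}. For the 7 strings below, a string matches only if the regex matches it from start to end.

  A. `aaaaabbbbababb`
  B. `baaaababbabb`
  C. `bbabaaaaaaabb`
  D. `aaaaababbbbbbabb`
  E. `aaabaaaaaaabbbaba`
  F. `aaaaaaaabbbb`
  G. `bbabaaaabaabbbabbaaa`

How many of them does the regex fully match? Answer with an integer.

6

A → no match
B. `baaaababbabb` → match
C → match
D → match
E → match
F. `aaaaaaaabbbb` → match
G → match
Total matched: 6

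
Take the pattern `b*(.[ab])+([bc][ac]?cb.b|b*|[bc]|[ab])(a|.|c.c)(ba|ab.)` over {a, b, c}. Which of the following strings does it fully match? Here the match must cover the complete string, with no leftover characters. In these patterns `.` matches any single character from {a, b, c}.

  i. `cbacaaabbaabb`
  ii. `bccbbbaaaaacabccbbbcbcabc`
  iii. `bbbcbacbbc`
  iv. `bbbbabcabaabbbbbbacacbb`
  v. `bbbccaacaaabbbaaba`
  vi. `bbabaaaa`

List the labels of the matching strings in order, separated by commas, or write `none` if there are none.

i → no match
ii → no match
iii. `bbbcbacbbc` → no match
iv → no match
v → no match
vi. `bbabaaaa` → no match

none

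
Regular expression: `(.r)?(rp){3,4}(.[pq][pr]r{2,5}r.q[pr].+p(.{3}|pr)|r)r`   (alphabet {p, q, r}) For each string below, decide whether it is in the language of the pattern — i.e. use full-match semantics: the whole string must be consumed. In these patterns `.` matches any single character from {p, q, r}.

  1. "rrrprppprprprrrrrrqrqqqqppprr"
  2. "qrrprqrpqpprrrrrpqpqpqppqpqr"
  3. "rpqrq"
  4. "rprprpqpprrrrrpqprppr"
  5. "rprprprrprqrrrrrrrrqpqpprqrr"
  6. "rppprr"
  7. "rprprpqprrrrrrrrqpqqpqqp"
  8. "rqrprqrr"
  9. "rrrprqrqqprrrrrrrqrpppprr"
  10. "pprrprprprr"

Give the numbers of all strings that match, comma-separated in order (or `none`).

none

1 → no match
2 → no match
3 → no match — must end with "r"
4 → no match
5 → no match
6 → no match
7 → no match — must end with "r"
8 → no match
9 → no match
10 → no match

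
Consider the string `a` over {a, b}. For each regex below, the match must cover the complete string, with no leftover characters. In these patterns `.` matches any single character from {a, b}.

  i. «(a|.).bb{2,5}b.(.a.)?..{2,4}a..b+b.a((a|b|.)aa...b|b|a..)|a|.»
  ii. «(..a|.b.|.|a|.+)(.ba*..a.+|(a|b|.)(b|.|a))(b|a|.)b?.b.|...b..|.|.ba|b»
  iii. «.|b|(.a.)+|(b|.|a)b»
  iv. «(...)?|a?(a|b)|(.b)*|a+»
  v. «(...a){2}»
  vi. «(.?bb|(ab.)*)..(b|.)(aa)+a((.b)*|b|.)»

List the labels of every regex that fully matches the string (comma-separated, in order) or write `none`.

i → match
ii → match
iii → match
iv → match
v → no match
vi → no match

i, ii, iii, iv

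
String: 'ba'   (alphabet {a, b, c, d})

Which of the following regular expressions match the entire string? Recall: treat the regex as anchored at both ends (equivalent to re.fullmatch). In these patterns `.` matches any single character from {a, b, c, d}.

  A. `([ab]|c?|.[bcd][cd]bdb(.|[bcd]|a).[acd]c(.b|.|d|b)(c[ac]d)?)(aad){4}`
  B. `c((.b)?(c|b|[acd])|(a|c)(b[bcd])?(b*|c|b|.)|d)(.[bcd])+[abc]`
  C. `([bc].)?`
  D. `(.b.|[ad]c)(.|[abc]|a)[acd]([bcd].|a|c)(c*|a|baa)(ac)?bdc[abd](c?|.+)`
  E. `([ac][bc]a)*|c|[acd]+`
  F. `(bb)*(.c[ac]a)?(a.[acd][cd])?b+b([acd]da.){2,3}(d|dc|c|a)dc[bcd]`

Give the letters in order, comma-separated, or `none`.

C

A → no match — must end with 'aad'
B → no match — must start with 'c'
C → match
D → no match
E → no match
F → no match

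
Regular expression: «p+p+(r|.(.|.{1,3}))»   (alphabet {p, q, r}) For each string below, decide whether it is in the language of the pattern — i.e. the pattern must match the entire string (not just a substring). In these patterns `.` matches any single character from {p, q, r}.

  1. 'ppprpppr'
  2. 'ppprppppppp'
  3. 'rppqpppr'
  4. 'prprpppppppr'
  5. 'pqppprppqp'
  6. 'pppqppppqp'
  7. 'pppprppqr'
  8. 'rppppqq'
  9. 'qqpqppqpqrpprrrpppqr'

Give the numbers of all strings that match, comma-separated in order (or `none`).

none

1 → no match
2 → no match
3 → no match — must start with 'p'
4 → no match
5 → no match
6 → no match
7 → no match
8 → no match — must start with 'p'
9 → no match — must start with 'p'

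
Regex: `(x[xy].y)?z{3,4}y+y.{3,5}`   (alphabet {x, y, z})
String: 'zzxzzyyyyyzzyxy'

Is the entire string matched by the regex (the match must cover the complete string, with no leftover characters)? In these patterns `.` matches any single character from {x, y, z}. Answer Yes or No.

No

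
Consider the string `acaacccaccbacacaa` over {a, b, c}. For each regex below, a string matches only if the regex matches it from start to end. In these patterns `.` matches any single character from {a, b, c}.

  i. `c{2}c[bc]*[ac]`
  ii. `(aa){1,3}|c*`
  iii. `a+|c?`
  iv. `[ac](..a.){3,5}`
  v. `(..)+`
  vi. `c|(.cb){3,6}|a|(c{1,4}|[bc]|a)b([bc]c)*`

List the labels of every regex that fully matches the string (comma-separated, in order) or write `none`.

iv

i → no match — must start with `c`
ii → no match
iii → no match
iv → match
v → no match
vi → no match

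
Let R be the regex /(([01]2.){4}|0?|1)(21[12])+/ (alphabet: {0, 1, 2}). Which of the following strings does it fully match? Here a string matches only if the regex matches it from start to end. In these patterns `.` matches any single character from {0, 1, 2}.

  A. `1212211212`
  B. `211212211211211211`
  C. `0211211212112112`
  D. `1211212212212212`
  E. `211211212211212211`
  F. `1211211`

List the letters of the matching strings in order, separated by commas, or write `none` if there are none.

A, B, D, E, F

A. `1212211212` → match
B → match
C → no match
D → match
E → match
F. `1211211` → match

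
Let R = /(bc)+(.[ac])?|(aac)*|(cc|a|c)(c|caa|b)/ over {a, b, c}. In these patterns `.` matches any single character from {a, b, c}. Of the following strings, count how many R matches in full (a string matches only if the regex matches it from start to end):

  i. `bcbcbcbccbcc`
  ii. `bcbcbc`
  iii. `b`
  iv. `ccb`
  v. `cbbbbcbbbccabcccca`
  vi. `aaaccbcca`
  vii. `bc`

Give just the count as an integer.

i. `bcbcbcbccbcc` → no match
ii. `bcbcbc` → match
iii. `b` → no match
iv. `ccb` → match
v → no match
vi. `aaaccbcca` → no match
vii. `bc` → match
Total matched: 3

3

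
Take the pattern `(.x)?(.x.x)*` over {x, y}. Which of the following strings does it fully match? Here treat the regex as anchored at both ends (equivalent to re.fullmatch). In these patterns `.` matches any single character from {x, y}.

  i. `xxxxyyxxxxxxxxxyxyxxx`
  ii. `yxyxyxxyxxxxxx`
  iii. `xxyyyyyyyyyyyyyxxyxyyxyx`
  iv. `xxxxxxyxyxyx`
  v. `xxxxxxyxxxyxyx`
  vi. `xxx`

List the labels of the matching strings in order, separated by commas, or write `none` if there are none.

iv, v

i → no match
ii → no match
iii → no match
iv → match
v → match
vi → no match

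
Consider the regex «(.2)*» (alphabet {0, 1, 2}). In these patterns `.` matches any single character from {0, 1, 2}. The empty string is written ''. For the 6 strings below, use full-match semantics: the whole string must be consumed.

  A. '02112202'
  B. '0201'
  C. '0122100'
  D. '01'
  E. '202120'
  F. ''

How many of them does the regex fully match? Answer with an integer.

A. '02112202' → no match
B. '0201' → no match
C. '0122100' → no match
D. '01' → no match
E. '202120' → no match
F. '' → match
Total matched: 1

1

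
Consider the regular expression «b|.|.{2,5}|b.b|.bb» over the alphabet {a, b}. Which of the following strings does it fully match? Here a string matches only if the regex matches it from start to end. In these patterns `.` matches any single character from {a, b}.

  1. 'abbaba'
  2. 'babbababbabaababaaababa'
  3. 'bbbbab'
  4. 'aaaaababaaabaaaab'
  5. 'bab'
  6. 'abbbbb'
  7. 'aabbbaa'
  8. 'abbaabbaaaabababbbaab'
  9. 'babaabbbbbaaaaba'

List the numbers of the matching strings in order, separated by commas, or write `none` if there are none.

1 → no match
2 → no match
3 → no match
4 → no match
5 → match
6 → no match
7 → no match
8 → no match
9 → no match

5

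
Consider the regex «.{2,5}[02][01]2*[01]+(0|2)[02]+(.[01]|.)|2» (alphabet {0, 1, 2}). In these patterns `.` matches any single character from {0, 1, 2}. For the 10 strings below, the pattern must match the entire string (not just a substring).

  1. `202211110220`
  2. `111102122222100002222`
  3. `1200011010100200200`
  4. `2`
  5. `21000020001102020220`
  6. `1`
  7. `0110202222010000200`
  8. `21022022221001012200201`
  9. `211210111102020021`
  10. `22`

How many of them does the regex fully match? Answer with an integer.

1 → match
2 → match
3 → match
4 → match
5 → match
6 → no match
7 → match
8 → match
9 → match
10 → no match
Total matched: 8

8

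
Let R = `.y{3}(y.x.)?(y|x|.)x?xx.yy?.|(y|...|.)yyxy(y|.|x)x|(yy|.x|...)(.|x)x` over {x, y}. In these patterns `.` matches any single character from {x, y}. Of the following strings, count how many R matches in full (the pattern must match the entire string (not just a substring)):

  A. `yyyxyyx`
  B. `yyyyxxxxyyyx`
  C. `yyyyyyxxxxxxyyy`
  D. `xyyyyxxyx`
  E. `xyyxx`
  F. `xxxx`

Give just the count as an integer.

5

A → match
B → match
C → match
D → no match
E → match
F → match
Total matched: 5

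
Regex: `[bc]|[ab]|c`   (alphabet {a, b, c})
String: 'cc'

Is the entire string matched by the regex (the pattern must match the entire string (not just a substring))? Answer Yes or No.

No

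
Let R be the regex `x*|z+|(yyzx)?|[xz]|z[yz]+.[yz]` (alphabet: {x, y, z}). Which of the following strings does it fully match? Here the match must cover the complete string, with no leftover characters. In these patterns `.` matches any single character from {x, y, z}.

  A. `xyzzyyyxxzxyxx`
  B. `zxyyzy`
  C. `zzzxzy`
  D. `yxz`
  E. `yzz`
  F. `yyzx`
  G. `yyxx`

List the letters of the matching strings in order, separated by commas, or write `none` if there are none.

F

A → no match
B. `zxyyzy` → no match
C. `zzzxzy` → no match
D. `yxz` → no match
E. `yzz` → no match
F. `yyzx` → match
G. `yyxx` → no match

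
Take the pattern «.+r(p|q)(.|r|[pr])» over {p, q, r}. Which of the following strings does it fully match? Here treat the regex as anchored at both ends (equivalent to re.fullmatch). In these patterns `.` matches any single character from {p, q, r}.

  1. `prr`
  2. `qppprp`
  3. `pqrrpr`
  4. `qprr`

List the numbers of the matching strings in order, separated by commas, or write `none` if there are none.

1. `prr` → no match
2. `qppprp` → no match
3. `pqrrpr` → match
4. `qprr` → no match

3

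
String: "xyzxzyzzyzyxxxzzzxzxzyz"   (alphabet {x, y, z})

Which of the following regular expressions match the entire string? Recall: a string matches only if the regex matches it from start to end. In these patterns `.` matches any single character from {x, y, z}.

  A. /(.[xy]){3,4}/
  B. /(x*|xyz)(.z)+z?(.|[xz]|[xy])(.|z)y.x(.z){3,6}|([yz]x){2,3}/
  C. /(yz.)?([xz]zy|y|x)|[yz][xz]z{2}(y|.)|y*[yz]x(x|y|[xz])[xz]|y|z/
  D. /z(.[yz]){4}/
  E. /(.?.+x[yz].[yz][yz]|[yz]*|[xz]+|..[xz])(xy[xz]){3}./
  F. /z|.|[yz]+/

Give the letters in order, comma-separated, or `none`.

A → no match
B → match
C → no match
D → no match — must start with "z"
E → no match
F → no match

B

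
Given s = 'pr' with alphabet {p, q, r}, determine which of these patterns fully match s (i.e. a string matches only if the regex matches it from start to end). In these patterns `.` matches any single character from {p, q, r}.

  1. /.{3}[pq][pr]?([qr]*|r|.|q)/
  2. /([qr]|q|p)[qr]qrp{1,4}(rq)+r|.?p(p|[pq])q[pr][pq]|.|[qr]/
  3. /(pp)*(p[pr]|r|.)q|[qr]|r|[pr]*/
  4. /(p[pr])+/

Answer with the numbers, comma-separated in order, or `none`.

1 → no match
2 → no match
3 → match
4 → match

3, 4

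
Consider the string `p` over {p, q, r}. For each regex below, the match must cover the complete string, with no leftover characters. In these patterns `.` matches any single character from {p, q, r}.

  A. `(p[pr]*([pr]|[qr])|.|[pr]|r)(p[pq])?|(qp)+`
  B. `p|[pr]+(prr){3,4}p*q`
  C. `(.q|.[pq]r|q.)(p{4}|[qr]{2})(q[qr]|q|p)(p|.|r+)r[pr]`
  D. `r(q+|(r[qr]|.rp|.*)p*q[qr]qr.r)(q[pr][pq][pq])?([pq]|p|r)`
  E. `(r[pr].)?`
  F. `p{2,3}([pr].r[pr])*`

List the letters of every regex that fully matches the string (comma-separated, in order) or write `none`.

A, B

A → match
B → match
C → no match
D → no match — must start with `r`
E → no match
F → no match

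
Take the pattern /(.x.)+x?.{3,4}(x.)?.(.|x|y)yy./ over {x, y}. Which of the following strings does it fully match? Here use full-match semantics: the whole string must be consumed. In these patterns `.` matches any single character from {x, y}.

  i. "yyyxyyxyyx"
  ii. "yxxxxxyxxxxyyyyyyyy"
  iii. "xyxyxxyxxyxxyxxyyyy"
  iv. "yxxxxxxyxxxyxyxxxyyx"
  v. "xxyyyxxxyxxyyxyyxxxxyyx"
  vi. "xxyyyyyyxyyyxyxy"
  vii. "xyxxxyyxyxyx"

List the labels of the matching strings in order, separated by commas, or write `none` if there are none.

i → no match
ii → match
iii → no match
iv → no match
v → no match
vi → no match
vii → no match

ii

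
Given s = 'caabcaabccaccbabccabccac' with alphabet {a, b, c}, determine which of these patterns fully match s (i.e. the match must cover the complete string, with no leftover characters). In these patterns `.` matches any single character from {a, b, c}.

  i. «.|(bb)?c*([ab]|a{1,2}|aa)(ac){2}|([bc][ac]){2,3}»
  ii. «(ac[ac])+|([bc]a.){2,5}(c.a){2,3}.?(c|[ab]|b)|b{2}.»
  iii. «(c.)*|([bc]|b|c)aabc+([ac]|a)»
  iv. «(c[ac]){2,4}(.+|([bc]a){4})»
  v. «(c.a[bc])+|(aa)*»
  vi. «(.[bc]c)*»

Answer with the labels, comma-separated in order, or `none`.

v

i → no match
ii → no match
iii → no match
iv → no match
v → match
vi → no match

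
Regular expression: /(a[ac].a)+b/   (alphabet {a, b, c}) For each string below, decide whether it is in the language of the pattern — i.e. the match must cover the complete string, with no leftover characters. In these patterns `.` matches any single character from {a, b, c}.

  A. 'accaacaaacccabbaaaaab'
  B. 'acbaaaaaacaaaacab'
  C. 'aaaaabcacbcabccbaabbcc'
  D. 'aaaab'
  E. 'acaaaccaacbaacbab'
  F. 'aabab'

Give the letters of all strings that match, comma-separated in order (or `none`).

B, D, E, F

A → no match
B → match
C → no match — must end with 'ab'
D → match
E → match
F → match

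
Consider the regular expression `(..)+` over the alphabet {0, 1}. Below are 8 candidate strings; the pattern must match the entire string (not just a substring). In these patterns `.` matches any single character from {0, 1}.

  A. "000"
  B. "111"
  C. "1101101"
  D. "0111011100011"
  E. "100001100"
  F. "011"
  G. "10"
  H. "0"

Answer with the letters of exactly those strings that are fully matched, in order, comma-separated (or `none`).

G

A. "000" → no match
B. "111" → no match
C. "1101101" → no match
D → no match
E. "100001100" → no match
F. "011" → no match
G. "10" → match
H. "0" → no match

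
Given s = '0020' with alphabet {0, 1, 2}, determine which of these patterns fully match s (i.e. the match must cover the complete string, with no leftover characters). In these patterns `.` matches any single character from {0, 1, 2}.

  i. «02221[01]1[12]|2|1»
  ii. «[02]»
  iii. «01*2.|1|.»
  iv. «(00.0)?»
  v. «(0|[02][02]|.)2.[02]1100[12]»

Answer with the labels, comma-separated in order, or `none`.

i → no match
ii → no match
iii → no match
iv → match
v → no match

iv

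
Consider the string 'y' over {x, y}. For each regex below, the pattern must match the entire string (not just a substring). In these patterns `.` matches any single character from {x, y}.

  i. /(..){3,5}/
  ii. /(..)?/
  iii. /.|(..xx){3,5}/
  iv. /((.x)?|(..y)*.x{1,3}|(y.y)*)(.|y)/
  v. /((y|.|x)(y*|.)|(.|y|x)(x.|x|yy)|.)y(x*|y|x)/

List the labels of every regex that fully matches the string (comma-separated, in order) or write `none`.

i → no match
ii → no match
iii → match
iv → match
v → no match

iii, iv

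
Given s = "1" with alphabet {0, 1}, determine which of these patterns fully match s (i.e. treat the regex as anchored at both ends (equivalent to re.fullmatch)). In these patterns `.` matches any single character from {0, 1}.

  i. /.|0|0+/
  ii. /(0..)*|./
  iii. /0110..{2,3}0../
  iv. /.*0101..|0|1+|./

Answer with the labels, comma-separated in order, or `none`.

i → match
ii → match
iii → no match — must start with "0110"
iv → match

i, ii, iv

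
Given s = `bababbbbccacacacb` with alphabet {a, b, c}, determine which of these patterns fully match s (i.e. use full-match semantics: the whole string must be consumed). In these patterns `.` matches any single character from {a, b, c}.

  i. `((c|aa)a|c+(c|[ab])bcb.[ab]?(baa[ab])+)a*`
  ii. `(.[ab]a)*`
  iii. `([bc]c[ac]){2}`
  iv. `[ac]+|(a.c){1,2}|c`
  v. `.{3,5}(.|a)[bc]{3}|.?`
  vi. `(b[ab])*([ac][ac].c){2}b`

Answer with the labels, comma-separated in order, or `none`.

vi

i → no match
ii → no match
iii → no match
iv → no match
v → no match
vi → match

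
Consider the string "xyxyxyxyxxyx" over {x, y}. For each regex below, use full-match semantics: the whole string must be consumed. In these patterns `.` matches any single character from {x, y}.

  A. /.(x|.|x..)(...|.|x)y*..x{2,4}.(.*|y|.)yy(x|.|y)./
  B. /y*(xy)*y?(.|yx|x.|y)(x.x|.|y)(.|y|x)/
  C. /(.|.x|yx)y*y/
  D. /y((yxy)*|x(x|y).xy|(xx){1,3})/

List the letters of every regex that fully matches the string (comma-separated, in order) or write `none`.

B

A → no match
B → match
C → no match — must end with "y"
D → no match — must start with "y"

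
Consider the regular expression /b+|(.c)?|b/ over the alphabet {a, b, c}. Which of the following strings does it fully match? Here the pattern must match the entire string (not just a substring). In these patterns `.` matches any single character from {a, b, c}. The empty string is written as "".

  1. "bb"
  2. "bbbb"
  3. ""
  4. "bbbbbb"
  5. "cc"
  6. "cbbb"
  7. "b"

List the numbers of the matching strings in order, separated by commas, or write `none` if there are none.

1, 2, 3, 4, 5, 7

1 → match
2 → match
3 → match
4 → match
5 → match
6 → no match
7 → match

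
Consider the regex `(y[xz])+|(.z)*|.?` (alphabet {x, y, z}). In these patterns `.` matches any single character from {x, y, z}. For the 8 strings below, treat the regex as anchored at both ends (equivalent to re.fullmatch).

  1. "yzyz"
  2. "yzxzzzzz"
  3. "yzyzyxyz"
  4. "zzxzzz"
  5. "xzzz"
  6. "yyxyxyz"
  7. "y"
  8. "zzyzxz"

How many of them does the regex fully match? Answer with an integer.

1. "yzyz" → match
2. "yzxzzzzz" → match
3. "yzyzyxyz" → match
4. "zzxzzz" → match
5. "xzzz" → match
6. "yyxyxyz" → no match
7. "y" → match
8. "zzyzxz" → match
Total matched: 7

7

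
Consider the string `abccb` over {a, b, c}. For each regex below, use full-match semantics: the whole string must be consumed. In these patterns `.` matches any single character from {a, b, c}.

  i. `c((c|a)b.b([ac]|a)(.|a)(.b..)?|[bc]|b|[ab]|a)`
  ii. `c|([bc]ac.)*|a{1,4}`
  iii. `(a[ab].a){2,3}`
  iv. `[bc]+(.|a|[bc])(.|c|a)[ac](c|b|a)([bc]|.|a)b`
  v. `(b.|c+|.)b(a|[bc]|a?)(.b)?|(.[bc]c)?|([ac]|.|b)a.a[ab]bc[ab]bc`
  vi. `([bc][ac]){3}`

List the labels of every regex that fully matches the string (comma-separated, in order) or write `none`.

v

i → no match — must start with `c`
ii → no match
iii → no match — must end with `a`
iv → no match
v → match
vi → no match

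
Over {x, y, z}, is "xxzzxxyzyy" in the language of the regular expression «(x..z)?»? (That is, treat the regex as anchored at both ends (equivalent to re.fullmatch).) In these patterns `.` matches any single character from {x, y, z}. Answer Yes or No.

No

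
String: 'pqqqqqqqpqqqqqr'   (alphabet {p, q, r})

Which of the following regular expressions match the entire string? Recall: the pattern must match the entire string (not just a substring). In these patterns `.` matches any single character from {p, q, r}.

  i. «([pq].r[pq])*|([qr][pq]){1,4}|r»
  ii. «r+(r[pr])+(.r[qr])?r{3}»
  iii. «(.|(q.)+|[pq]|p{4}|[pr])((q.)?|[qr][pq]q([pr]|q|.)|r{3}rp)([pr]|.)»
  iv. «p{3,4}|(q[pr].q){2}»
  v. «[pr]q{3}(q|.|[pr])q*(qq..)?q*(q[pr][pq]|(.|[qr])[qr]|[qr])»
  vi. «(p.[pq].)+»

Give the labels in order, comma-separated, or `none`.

i → no match
ii → no match — must start with 'r'
iii → no match
iv → no match
v → match
vi → no match

v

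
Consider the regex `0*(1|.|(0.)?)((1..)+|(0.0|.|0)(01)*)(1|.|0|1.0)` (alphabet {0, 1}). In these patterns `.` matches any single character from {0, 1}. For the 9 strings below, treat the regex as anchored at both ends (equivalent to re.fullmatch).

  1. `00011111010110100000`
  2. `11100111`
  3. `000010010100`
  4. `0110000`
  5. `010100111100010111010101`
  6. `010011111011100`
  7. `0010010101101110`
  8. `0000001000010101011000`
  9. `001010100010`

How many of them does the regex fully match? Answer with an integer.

0

1 → no match
2 → no match
3 → no match
4 → no match
5 → no match
6 → no match
7 → no match
8 → no match
9 → no match
Total matched: 0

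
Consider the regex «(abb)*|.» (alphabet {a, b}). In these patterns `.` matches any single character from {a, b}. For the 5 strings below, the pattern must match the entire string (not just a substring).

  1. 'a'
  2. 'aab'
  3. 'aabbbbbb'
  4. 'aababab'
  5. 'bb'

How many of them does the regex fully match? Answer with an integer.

1 → match
2 → no match
3 → no match
4 → no match
5 → no match
Total matched: 1

1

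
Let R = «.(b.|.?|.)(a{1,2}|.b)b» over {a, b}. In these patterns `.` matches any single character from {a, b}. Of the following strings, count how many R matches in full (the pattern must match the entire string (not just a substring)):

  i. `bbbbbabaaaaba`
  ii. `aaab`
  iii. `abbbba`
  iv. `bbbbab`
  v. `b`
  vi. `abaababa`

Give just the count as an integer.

i → no match — must end with `b`
ii → match
iii → no match — must end with `b`
iv → no match
v → no match
vi → no match — must end with `b`
Total matched: 1

1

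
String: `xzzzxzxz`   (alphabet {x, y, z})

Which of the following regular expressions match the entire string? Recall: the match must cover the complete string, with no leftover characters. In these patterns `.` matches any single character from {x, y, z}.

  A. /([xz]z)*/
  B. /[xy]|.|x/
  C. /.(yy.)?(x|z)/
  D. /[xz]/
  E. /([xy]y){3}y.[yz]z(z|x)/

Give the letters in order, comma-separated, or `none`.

A → match
B → no match
C → no match
D → no match
E → no match

A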